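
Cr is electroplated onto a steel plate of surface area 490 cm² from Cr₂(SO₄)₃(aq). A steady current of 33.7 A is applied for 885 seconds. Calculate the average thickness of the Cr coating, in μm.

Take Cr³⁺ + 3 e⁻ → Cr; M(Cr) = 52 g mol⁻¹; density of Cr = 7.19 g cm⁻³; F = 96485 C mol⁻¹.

15.2 μm

Q = I·t = 33.70 × 885.00 = 29820 C; n(e⁻) = 0.3091 mol.
n(Cr) = n(e⁻)/3 = 0.1030 mol, so m = 0.1030 × 52 = 5.358 g.
Volume = m/ρ = 5.358 / 7.19 = 0.7452 cm³.
Thickness = V/A = 0.7452 / 490 = 0.00152 cm = 15.2 μm.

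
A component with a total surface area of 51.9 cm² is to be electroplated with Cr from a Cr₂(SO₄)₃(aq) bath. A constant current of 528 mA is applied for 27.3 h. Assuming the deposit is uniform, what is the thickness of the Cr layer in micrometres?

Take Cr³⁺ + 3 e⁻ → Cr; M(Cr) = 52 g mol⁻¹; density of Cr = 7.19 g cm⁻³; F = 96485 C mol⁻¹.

Q = I·t = 0.5280 × 98280 = 51890 C; n(e⁻) = 0.5378 mol.
n(Cr) = n(e⁻)/3 = 0.1793 mol, so m = 0.1793 × 52 = 9.322 g.
Volume = m/ρ = 9.322 / 7.19 = 1.297 cm³.
Thickness = V/A = 1.297 / 51.9 = 0.0250 cm = 250 μm.

250 μm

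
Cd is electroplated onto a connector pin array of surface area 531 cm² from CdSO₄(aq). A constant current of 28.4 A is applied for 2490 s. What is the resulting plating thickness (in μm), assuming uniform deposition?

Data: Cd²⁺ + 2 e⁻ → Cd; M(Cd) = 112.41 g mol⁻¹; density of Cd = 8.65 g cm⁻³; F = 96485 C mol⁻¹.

Q = I·t = 28.40 × 2490.0 = 70720 C; n(e⁻) = 0.7329 mol.
n(Cd) = n(e⁻)/2 = 0.3665 mol, so m = 0.3665 × 112.41 = 41.19 g.
Volume = m/ρ = 41.19 / 8.65 = 4.762 cm³.
Thickness = V/A = 4.762 / 531 = 0.00897 cm = 89.7 μm.

89.7 μm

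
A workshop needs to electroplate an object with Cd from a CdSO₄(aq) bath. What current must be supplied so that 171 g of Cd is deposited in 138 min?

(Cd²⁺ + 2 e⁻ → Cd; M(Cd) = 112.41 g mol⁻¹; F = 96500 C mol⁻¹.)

35.5 A

n(Cd) = 171 / 112.41 = 1.521 mol.
n(e⁻) = 2 × 1.521 = 3.042 mol.
Q = n(e⁻)·F = 3.042 × 96500 = 293600 C.
I = Q/t = 293600 / 8280.0 s = 35.5 A.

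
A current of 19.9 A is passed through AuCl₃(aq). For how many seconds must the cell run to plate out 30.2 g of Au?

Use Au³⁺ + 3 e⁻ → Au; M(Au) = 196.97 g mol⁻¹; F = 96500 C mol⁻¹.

n(Au) = m/M = 30.2 / 196.97 = 0.1533 mol.
Each Au atom requires 3 electrons, so n(e⁻) = 3 × 0.1533 = 0.4600 mol.
Q = n(e⁻)·F = 0.4600 × 96500 = 44390 C.
t = Q/I = 44390 / 19.90 A = 2231 s.

2230 s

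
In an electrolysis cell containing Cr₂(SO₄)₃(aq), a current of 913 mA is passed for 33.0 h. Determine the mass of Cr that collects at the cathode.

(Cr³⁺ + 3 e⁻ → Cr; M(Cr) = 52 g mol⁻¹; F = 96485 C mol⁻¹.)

Q = I·t = 0.9130 A × 118800 s = 108500 C.
n(e⁻) = Q/F = 108500 / 96485 = 1.124 mol.
Cr³⁺ + 3 e⁻ → Cr, so n(Cr) = n(e⁻)/3 = 0.3747 mol.
m = n·M = 0.3747 × 52 = 19.5 g.

19.5 g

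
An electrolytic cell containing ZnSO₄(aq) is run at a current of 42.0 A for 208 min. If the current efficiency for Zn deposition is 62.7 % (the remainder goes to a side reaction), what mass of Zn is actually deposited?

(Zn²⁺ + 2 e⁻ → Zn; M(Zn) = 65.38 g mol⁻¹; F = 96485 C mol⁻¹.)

111 g

Q = I·t = 42.00 × 12480 = 524200 C.
n(e⁻) = 524200/96485 = 5.433 mol; theoretically n(Zn) = 5.433/2 = 2.716 mol, m_theo = 177.6 g.
At 62.7 % efficiency, m_actual = 0.627 × 177.6 = 111 g.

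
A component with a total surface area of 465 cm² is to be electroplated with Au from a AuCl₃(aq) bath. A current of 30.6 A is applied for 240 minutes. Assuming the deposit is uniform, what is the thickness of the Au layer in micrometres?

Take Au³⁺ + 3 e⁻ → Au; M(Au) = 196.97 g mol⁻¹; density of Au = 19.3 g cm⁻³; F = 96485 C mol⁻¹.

334 μm

Q = I·t = 30.60 × 14400 = 440600 C; n(e⁻) = 4.567 mol.
n(Au) = n(e⁻)/3 = 1.522 mol, so m = 1.522 × 196.97 = 299.8 g.
Volume = m/ρ = 299.8 / 19.3 = 15.54 cm³.
Thickness = V/A = 15.54 / 465 = 0.0334 cm = 334 μm.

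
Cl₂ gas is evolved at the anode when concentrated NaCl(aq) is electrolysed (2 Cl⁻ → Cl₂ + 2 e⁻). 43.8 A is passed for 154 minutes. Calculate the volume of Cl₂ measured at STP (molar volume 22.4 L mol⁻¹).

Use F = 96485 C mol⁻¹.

Q = I·t = 43.80 A × 9240.0 s = 404700 C.
n(e⁻) = Q/F = 404700 / 96485 = 4.195 mol.
2 electrons are transferred per Cl₂ molecule, so n(Cl₂) = 4.195 / 2 = 2.097 mol.
V = n × V_m = 2.097 × 22.4 = 47.0 L.

47.0 L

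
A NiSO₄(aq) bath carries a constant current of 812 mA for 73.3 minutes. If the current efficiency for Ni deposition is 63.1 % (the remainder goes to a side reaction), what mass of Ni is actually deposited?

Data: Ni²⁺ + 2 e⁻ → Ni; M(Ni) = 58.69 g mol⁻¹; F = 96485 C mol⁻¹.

0.685 g

Q = I·t = 0.8120 × 4398.0 = 3571 C.
n(e⁻) = 3571/96485 = 0.03701 mol; theoretically n(Ni) = 0.03701/2 = 0.01851 mol, m_theo = 1.086 g.
At 63.1 % efficiency, m_actual = 0.631 × 1.086 = 0.685 g.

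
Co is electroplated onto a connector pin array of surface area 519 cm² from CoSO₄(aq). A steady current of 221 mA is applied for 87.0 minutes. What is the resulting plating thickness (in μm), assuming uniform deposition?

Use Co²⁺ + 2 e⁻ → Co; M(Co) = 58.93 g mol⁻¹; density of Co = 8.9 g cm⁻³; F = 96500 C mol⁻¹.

0.763 μm

Q = I·t = 0.2210 × 5220.0 = 1154 C; n(e⁻) = 0.01195 mol.
n(Co) = n(e⁻)/2 = 0.005977 mol, so m = 0.005977 × 58.93 = 0.3522 g.
Volume = m/ρ = 0.3522 / 8.9 = 0.03958 cm³.
Thickness = V/A = 0.03958 / 519 = 7.63 × 10⁻⁵ cm = 0.763 μm.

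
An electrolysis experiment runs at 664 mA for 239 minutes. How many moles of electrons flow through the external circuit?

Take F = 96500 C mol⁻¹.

Q = I·t = 0.6640 A × 14340 s = 9522 C.
n(e⁻) = Q/F = 9522 / 96500 = 0.0987 mol.

0.0987 mol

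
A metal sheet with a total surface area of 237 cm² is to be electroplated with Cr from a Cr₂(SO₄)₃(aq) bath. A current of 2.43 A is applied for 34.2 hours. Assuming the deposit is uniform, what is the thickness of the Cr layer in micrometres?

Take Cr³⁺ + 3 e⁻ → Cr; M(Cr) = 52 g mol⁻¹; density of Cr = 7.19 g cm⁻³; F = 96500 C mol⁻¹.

Q = I·t = 2.430 × 123120 = 299200 C; n(e⁻) = 3.100 mol.
n(Cr) = n(e⁻)/3 = 1.033 mol, so m = 1.033 × 52 = 53.74 g.
Volume = m/ρ = 53.74 / 7.19 = 7.474 cm³.
Thickness = V/A = 7.474 / 237 = 0.0315 cm = 315 μm.

315 μm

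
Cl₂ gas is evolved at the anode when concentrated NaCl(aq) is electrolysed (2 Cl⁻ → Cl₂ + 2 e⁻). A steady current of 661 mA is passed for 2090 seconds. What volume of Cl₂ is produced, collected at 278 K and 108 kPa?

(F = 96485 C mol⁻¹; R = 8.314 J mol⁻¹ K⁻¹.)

Q = I·t = 0.6610 A × 2090.0 s = 1381 C.
n(e⁻) = Q/F = 1381 / 96485 = 0.01432 mol.
2 electrons are transferred per Cl₂ molecule, so n(Cl₂) = 0.01432 / 2 = 0.007159 mol.
V = nRT/P = (0.007159 × 8.314 × 278) / (108 × 10³ Pa) = 1.53 × 10⁻⁴ m³ = 0.153 L.

0.153 L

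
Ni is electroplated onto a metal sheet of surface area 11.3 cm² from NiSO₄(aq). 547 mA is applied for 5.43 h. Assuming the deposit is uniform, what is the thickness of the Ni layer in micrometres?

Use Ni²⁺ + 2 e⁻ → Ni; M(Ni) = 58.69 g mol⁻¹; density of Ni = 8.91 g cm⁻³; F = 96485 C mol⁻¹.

Q = I·t = 0.5470 × 19548 = 10690 C; n(e⁻) = 0.1108 mol.
n(Ni) = n(e⁻)/2 = 0.05541 mol, so m = 0.05541 × 58.69 = 3.252 g.
Volume = m/ρ = 3.252 / 8.91 = 0.3650 cm³.
Thickness = V/A = 0.3650 / 11.3 = 0.0323 cm = 323 μm.

323 μm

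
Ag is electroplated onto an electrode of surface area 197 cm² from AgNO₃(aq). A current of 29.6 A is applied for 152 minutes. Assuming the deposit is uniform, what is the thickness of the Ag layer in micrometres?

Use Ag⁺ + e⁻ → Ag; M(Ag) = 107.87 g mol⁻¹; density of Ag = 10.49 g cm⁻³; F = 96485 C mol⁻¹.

1460 μm

Q = I·t = 29.60 × 9120.0 = 270000 C; n(e⁻) = 2.798 mol.
n(Ag) = n(e⁻)/1 = 2.798 mol, so m = 2.798 × 107.87 = 301.8 g.
Volume = m/ρ = 301.8 / 10.49 = 28.77 cm³.
Thickness = V/A = 28.77 / 197 = 0.146 cm = 1460 μm.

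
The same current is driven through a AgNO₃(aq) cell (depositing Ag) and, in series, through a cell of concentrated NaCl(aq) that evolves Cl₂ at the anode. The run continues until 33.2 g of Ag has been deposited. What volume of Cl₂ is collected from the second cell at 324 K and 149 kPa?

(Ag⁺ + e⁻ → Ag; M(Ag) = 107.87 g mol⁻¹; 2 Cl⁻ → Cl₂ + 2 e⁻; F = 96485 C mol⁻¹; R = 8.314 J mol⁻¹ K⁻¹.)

n(Ag) = 33.2 / 107.87 = 0.3078 mol, so n(e⁻) = 1 × 0.3078 = 0.3078 mol.
The cells are in series, so the same 0.3078 mol of electrons passes through the second cell.
2 Cl⁻ → Cl₂ + 2 e⁻ — 2 mol e⁻ per mol Cl₂, so n(Cl₂) = 0.3078/2 = 0.1539 mol.
V = nRT/P = (0.1539 × 8.314 × 324) / (149 × 10³) = 0.00278 m³ = 2.78 L.

2.78 L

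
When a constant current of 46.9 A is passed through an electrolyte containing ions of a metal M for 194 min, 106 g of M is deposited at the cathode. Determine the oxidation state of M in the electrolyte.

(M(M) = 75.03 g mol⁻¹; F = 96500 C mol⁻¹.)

+4

Q = I·t = 46.90 A × 11640 s = 545900 C, so n(e⁻) = 545900/96500 = 5.657 mol.
n(M) deposited = 106 / 75.03 = 1.413 mol.
Electrons per atom = n(e⁻)/n(M) = 5.657 / 1.413 = 4.00 ≈ 4, so the ion is M⁴⁺.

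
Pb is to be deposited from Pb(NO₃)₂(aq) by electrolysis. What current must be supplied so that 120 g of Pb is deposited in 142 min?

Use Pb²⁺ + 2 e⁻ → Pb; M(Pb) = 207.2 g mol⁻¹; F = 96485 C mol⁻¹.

13.1 A

n(Pb) = 120 / 207.2 = 0.5792 mol.
n(e⁻) = 2 × 0.5792 = 1.158 mol.
Q = n(e⁻)·F = 1.158 × 96485 = 111800 C.
I = Q/t = 111800 / 8520.0 s = 13.1 A.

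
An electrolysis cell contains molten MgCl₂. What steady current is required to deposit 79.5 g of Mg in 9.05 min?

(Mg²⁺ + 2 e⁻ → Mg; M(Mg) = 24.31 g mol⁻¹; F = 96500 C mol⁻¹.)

1160 A

n(Mg) = 79.5 / 24.31 = 3.270 mol.
n(e⁻) = 2 × 3.270 = 6.541 mol.
Q = n(e⁻)·F = 6.541 × 96500 = 631200 C.
I = Q/t = 631200 / 543.00 s = 1160 A.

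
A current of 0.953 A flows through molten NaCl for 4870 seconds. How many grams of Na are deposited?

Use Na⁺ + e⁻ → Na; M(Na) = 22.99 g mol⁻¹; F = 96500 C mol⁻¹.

Q = I·t = 0.9530 A × 4870.0 s = 4641 C.
n(e⁻) = Q/F = 4641 / 96500 = 0.04809 mol.
Na⁺ + e⁻ → Na, so n(Na) = n(e⁻)/1 = 0.04809 mol.
m = n·M = 0.04809 × 22.99 = 1.11 g.

1.11 g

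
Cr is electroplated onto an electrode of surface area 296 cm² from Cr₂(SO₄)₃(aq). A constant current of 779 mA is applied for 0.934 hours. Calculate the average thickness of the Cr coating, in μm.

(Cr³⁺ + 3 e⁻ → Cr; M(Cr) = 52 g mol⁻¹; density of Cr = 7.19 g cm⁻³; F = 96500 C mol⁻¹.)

Q = I·t = 0.7790 × 3362.4 = 2619 C; n(e⁻) = 0.02714 mol.
n(Cr) = n(e⁻)/3 = 0.009048 mol, so m = 0.009048 × 52 = 0.4705 g.
Volume = m/ρ = 0.4705 / 7.19 = 0.06544 cm³.
Thickness = V/A = 0.06544 / 296 = 2.21 × 10⁻⁴ cm = 2.21 μm.

2.21 μm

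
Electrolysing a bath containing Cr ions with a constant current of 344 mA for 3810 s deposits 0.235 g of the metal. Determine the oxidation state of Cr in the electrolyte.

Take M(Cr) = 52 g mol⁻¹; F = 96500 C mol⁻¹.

Q = I·t = 0.3440 A × 3810.0 s = 1311 C, so n(e⁻) = 1311/96500 = 0.01358 mol.
n(Cr) deposited = 0.235 / 52 = 0.004519 mol.
Electrons per atom = n(e⁻)/n(Cr) = 0.01358 / 0.004519 = 3.01 ≈ 3, so the ion is Cr³⁺.

+3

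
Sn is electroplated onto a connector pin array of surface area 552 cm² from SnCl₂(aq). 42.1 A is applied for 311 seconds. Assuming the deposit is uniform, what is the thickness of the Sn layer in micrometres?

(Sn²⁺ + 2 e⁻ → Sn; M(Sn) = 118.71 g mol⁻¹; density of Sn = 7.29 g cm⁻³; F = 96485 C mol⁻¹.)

20.0 μm

Q = I·t = 42.10 × 311.00 = 13090 C; n(e⁻) = 0.1357 mol.
n(Sn) = n(e⁻)/2 = 0.06785 mol, so m = 0.06785 × 118.71 = 8.055 g.
Volume = m/ρ = 8.055 / 7.29 = 1.105 cm³.
Thickness = V/A = 1.105 / 552 = 0.00200 cm = 20.0 μm.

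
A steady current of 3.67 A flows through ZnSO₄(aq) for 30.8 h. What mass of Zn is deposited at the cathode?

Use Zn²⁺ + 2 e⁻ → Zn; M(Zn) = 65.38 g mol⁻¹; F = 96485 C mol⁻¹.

138 g

Q = I·t = 3.670 A × 110880 s = 406900 C.
n(e⁻) = Q/F = 406900 / 96485 = 4.218 mol.
Zn²⁺ + 2 e⁻ → Zn, so n(Zn) = n(e⁻)/2 = 2.109 mol.
m = n·M = 2.109 × 65.38 = 138 g.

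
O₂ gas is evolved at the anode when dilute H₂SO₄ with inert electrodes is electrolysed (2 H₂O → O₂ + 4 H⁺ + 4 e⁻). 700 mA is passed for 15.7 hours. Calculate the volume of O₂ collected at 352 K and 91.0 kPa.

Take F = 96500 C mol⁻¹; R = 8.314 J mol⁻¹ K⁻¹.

3.30 L

Q = I·t = 0.7000 A × 56520 s = 39560 C.
n(e⁻) = Q/F = 39560 / 96500 = 0.4100 mol.
4 electrons are transferred per O₂ molecule, so n(O₂) = 0.4100 / 4 = 0.1025 mol.
V = nRT/P = (0.1025 × 8.314 × 352) / (91.0 × 10³ Pa) = 0.00330 m³ = 3.30 L.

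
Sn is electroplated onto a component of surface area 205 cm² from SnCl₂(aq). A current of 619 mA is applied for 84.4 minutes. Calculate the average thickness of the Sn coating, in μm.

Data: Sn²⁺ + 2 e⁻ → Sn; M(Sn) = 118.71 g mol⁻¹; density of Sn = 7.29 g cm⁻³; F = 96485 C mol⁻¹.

Q = I·t = 0.6190 × 5064.0 = 3135 C; n(e⁻) = 0.03249 mol.
n(Sn) = n(e⁻)/2 = 0.01624 mol, so m = 0.01624 × 118.71 = 1.928 g.
Volume = m/ρ = 1.928 / 7.29 = 0.2645 cm³.
Thickness = V/A = 0.2645 / 205 = 0.00129 cm = 12.9 μm.

12.9 μm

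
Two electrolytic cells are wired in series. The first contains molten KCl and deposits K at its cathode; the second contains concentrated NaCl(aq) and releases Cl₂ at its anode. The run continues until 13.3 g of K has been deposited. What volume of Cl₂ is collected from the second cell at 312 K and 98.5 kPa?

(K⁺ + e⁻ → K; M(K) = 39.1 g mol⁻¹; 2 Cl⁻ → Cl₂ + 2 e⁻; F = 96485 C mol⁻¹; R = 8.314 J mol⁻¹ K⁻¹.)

4.48 L

n(K) = 13.3 / 39.1 = 0.3402 mol, so n(e⁻) = 1 × 0.3402 = 0.3402 mol.
The cells are in series, so the same 0.3402 mol of electrons passes through the second cell.
2 Cl⁻ → Cl₂ + 2 e⁻ — 2 mol e⁻ per mol Cl₂, so n(Cl₂) = 0.3402/2 = 0.1701 mol.
V = nRT/P = (0.1701 × 8.314 × 312) / (98.5 × 10³) = 0.00448 m³ = 4.48 L.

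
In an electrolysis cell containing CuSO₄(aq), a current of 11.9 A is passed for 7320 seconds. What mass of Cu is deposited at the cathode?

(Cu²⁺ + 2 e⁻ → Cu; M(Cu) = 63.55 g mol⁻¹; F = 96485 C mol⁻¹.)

28.7 g

Q = I·t = 11.90 A × 7320.0 s = 87110 C.
n(e⁻) = Q/F = 87110 / 96485 = 0.9028 mol.
Cu²⁺ + 2 e⁻ → Cu, so n(Cu) = n(e⁻)/2 = 0.4514 mol.
m = n·M = 0.4514 × 63.55 = 28.7 g.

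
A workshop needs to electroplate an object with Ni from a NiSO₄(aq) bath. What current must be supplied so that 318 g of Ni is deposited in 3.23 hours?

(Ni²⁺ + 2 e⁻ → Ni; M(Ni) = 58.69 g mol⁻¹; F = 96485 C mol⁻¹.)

n(Ni) = 318 / 58.69 = 5.418 mol.
n(e⁻) = 2 × 5.418 = 10.84 mol.
Q = n(e⁻)·F = 10.84 × 96485 = 1046000 C.
I = Q/t = 1046000 / 11628 s = 89.9 A.

89.9 A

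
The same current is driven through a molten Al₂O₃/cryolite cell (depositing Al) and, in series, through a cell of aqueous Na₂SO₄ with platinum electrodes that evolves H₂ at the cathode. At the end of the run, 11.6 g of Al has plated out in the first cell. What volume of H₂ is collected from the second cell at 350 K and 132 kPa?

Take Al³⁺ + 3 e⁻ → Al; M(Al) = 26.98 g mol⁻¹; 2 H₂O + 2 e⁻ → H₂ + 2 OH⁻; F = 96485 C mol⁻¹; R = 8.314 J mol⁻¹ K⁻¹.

n(Al) = 11.6 / 26.98 = 0.4299 mol, so n(e⁻) = 3 × 0.4299 = 1.290 mol.
The cells are in series, so the same 1.290 mol of electrons passes through the second cell.
2 H₂O + 2 e⁻ → H₂ + 2 OH⁻ — 2 mol e⁻ per mol H₂, so n(H₂) = 1.290/2 = 0.6449 mol.
V = nRT/P = (0.6449 × 8.314 × 350) / (132 × 10³) = 0.0142 m³ = 14.2 L.

14.2 L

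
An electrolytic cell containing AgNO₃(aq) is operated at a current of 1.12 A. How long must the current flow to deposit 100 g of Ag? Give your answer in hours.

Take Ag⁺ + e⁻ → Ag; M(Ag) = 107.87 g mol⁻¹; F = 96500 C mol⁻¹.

22.2 h

n(Ag) = m/M = 100 / 107.87 = 0.9270 mol.
Each Ag atom requires 1 electron, so n(e⁻) = 1 × 0.9270 = 0.9270 mol.
Q = n(e⁻)·F = 0.9270 × 96500 = 89460 C.
t = Q/I = 89460 / 1.120 A = 79870 s = 22.2 h.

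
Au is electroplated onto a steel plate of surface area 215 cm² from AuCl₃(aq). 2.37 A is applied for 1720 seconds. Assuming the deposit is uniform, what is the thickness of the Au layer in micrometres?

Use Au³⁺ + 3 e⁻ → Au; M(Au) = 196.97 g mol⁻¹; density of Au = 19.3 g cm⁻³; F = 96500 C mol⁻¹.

Q = I·t = 2.370 × 1720.0 = 4076 C; n(e⁻) = 0.04224 mol.
n(Au) = n(e⁻)/3 = 0.01408 mol, so m = 0.01408 × 196.97 = 2.774 g.
Volume = m/ρ = 2.774 / 19.3 = 0.1437 cm³.
Thickness = V/A = 0.1437 / 215 = 6.68 × 10⁻⁴ cm = 6.68 μm.

6.68 μm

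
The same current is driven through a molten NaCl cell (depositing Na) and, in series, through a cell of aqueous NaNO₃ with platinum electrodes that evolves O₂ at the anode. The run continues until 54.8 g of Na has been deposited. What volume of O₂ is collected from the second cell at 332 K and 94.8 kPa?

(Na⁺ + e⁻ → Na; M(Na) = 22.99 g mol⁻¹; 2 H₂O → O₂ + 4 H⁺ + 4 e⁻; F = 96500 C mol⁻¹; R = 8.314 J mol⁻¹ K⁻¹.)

n(Na) = 54.8 / 22.99 = 2.384 mol, so n(e⁻) = 1 × 2.384 = 2.384 mol.
The cells are in series, so the same 2.384 mol of electrons passes through the second cell.
2 H₂O → O₂ + 4 H⁺ + 4 e⁻ — 4 mol e⁻ per mol O₂, so n(O₂) = 2.384/4 = 0.5959 mol.
V = nRT/P = (0.5959 × 8.314 × 332) / (94.8 × 10³) = 0.0174 m³ = 17.4 L.

17.4 L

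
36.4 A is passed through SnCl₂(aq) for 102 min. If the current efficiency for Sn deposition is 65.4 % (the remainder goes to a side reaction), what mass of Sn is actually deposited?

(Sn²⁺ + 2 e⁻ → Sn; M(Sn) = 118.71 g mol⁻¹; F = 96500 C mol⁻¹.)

89.6 g

Q = I·t = 36.40 × 6120.0 = 222800 C.
n(e⁻) = 222800/96500 = 2.308 mol; theoretically n(Sn) = 2.308/2 = 1.154 mol, m_theo = 137.0 g.
At 65.4 % efficiency, m_actual = 0.654 × 137.0 = 89.6 g.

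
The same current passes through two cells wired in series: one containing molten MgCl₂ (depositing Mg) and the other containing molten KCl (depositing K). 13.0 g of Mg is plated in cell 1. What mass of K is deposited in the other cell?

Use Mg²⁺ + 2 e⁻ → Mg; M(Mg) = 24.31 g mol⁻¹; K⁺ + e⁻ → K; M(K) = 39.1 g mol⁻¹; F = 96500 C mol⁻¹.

41.8 g

n(Mg) = 13.0 / 24.31 = 0.5348 mol.
Since Mg²⁺ + 2 e⁻ → Mg, n(e⁻) passed = 2 × 0.5348 = 1.070 mol.
Cells in series carry the same charge, so the same 1.070 mol of electrons passes through cell 2.
K⁺ + e⁻ → K, so n(K) = 1.070 / 1 = 1.070 mol.
m(K) = 1.070 × 39.1 = 41.8 g.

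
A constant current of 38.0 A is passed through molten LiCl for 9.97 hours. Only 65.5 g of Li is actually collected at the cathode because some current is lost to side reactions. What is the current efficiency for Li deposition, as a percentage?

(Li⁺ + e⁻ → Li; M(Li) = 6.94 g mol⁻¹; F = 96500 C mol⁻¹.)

66.8 %

Q = I·t = 38.00 × 35892 = 1364000 C; n(e⁻) = 1364000/96500 = 14.13 mol.
Theoretical n(Li) = n(e⁻)/1 = 14.13 mol, i.e. m_theo = 14.13 × 6.94 = 98.09 g.
Efficiency = m_actual / m_theo = 65.5 / 98.09 = 66.8 %.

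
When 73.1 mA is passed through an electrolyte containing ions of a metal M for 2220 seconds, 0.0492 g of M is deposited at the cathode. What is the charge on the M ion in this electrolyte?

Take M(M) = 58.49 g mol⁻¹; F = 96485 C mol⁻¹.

+2

Q = I·t = 0.07310 A × 2220.0 s = 162.3 C, so n(e⁻) = 162.3/96485 = 0.001682 mol.
n(M) deposited = 0.0492 / 58.49 = 0.0008412 mol.
Electrons per atom = n(e⁻)/n(M) = 0.001682 / 0.0008412 = 2.00 ≈ 2, so the ion is M²⁺.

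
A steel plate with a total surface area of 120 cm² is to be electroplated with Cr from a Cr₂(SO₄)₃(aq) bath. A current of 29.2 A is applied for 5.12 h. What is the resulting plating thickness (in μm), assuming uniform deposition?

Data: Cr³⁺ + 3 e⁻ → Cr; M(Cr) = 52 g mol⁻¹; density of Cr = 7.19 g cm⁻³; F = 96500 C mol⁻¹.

Q = I·t = 29.20 × 18432 = 538200 C; n(e⁻) = 5.577 mol.
n(Cr) = n(e⁻)/3 = 1.859 mol, so m = 1.859 × 52 = 96.67 g.
Volume = m/ρ = 96.67 / 7.19 = 13.45 cm³.
Thickness = V/A = 13.45 / 120 = 0.112 cm = 1120 μm.

1120 μm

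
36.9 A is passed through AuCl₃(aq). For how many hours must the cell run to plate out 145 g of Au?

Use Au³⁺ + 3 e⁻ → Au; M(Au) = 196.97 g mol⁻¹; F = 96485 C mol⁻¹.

n(Au) = m/M = 145 / 196.97 = 0.7362 mol.
Each Au atom requires 3 electrons, so n(e⁻) = 3 × 0.7362 = 2.208 mol.
Q = n(e⁻)·F = 2.208 × 96485 = 213100 C.
t = Q/I = 213100 / 36.90 A = 5775 s = 1.60 h.

1.60 h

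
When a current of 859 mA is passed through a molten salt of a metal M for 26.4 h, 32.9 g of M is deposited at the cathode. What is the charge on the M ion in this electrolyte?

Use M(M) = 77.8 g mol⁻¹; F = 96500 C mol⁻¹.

Q = I·t = 0.8590 A × 95040 s = 81640 C, so n(e⁻) = 81640/96500 = 0.8460 mol.
n(M) deposited = 32.9 / 77.8 = 0.4229 mol.
Electrons per atom = n(e⁻)/n(M) = 0.8460 / 0.4229 = 2.00 ≈ 2, so the ion is M²⁺.

+2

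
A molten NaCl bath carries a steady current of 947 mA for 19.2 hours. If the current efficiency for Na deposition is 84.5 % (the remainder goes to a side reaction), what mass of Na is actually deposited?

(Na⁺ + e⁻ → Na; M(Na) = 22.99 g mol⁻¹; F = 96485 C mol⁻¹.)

13.2 g

Q = I·t = 0.9470 × 69120 = 65460 C.
n(e⁻) = 65460/96485 = 0.6784 mol; theoretically n(Na) = 0.6784/1 = 0.6784 mol, m_theo = 15.60 g.
At 84.5 % efficiency, m_actual = 0.845 × 15.60 = 13.2 g.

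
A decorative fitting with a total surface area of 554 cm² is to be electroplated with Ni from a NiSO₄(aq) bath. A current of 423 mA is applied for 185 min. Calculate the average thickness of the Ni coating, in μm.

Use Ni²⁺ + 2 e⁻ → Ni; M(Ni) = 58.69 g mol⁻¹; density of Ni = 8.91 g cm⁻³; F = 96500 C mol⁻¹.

2.89 μm

Q = I·t = 0.4230 × 11100 = 4695 C; n(e⁻) = 0.04866 mol.
n(Ni) = n(e⁻)/2 = 0.02433 mol, so m = 0.02433 × 58.69 = 1.428 g.
Volume = m/ρ = 1.428 / 8.91 = 0.1602 cm³.
Thickness = V/A = 0.1602 / 554 = 2.89 × 10⁻⁴ cm = 2.89 μm.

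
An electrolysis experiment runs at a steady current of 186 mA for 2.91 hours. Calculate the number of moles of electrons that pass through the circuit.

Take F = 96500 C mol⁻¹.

Q = I·t = 0.1860 A × 10476 s = 1949 C.
n(e⁻) = Q/F = 1949 / 96500 = 0.0202 mol.

0.0202 mol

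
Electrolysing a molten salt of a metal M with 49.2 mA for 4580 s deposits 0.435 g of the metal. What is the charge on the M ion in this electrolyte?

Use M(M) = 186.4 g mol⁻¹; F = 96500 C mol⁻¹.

+1

Q = I·t = 0.04920 A × 4580.0 s = 225.3 C, so n(e⁻) = 225.3/96500 = 0.002335 mol.
n(M) deposited = 0.435 / 186.4 = 0.002334 mol.
Electrons per atom = n(e⁻)/n(M) = 0.002335 / 0.002334 = 1.00 ≈ 1, so the ion is M⁺.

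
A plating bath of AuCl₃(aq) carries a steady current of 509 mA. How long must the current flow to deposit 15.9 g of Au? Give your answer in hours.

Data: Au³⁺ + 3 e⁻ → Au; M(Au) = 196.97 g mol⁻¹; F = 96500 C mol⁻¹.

12.8 h

n(Au) = m/M = 15.9 / 196.97 = 0.08072 mol.
Each Au atom requires 3 electrons, so n(e⁻) = 3 × 0.08072 = 0.2422 mol.
Q = n(e⁻)·F = 0.2422 × 96500 = 23370 C.
t = Q/I = 23370 / 0.5090 A = 45910 s = 12.8 h.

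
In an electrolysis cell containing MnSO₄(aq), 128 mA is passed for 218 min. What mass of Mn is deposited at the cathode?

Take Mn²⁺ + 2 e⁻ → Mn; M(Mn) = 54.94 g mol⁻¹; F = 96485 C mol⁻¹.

Q = I·t = 0.1280 A × 13080 s = 1674 C.
n(e⁻) = Q/F = 1674 / 96485 = 0.01735 mol.
Mn²⁺ + 2 e⁻ → Mn, so n(Mn) = n(e⁻)/2 = 0.008676 mol.
m = n·M = 0.008676 × 54.94 = 0.477 g.

0.477 g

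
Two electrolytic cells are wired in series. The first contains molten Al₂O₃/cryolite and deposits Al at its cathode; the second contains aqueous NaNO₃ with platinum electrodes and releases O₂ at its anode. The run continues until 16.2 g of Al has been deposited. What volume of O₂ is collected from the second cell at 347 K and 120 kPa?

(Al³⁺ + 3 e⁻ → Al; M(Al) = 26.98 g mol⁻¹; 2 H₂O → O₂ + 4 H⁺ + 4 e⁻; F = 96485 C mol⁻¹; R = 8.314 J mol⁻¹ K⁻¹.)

n(Al) = 16.2 / 26.98 = 0.6004 mol, so n(e⁻) = 3 × 0.6004 = 1.801 mol.
The cells are in series, so the same 1.801 mol of electrons passes through the second cell.
2 H₂O → O₂ + 4 H⁺ + 4 e⁻ — 4 mol e⁻ per mol O₂, so n(O₂) = 1.801/4 = 0.4503 mol.
V = nRT/P = (0.4503 × 8.314 × 347) / (120 × 10³) = 0.0108 m³ = 10.8 L.

10.8 L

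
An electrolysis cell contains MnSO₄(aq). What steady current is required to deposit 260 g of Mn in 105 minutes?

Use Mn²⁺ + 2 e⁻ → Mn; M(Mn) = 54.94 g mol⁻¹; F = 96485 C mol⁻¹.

145 A

n(Mn) = 260 / 54.94 = 4.732 mol.
n(e⁻) = 2 × 4.732 = 9.465 mol.
Q = n(e⁻)·F = 9.465 × 96485 = 913200 C.
I = Q/t = 913200 / 6300.0 s = 145 A.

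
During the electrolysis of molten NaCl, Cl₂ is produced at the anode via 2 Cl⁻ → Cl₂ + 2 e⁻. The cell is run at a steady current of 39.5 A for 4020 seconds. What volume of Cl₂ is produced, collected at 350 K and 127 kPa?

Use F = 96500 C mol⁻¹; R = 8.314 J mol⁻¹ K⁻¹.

Q = I·t = 39.50 A × 4020.0 s = 158800 C.
n(e⁻) = Q/F = 158800 / 96500 = 1.645 mol.
2 electrons are transferred per Cl₂ molecule, so n(Cl₂) = 1.645 / 2 = 0.8227 mol.
V = nRT/P = (0.8227 × 8.314 × 350) / (127 × 10³ Pa) = 0.0189 m³ = 18.9 L.

18.9 L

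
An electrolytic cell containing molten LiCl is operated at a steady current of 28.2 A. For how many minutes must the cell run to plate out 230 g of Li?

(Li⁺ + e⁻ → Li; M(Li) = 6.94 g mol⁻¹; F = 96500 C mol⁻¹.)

n(Li) = m/M = 230 / 6.94 = 33.14 mol.
Each Li atom requires 1 electron, so n(e⁻) = 1 × 33.14 = 33.14 mol.
Q = n(e⁻)·F = 33.14 × 96500 = 3198000 C.
t = Q/I = 3198000 / 28.20 A = 113400 s = 1890 min.

1890 min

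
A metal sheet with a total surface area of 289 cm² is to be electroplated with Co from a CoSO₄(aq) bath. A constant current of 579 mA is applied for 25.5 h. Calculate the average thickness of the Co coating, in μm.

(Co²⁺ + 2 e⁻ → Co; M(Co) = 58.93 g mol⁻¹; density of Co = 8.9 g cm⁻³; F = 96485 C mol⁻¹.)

Q = I·t = 0.5790 × 91800 = 53150 C; n(e⁻) = 0.5509 mol.
n(Co) = n(e⁻)/2 = 0.2754 mol, so m = 0.2754 × 58.93 = 16.23 g.
Volume = m/ρ = 16.23 / 8.9 = 1.824 cm³.
Thickness = V/A = 1.824 / 289 = 0.00631 cm = 63.1 μm.

63.1 μm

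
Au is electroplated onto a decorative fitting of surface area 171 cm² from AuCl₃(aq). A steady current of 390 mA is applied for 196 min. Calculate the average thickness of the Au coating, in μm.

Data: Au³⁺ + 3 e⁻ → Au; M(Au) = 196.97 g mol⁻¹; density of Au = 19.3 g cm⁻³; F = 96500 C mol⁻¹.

9.46 μm

Q = I·t = 0.3900 × 11760 = 4586 C; n(e⁻) = 0.04753 mol.
n(Au) = n(e⁻)/3 = 0.01584 mol, so m = 0.01584 × 196.97 = 3.120 g.
Volume = m/ρ = 3.120 / 19.3 = 0.1617 cm³.
Thickness = V/A = 0.1617 / 171 = 9.46 × 10⁻⁴ cm = 9.46 μm.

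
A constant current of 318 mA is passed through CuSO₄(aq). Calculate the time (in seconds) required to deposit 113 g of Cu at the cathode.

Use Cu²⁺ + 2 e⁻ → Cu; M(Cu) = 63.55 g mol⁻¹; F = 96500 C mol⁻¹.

n(Cu) = m/M = 113 / 63.55 = 1.778 mol.
Each Cu atom requires 2 electrons, so n(e⁻) = 2 × 1.778 = 3.556 mol.
Q = n(e⁻)·F = 3.556 × 96500 = 343200 C.
t = Q/I = 343200 / 0.3180 A = 1079000 s.

1.08 × 10⁶ s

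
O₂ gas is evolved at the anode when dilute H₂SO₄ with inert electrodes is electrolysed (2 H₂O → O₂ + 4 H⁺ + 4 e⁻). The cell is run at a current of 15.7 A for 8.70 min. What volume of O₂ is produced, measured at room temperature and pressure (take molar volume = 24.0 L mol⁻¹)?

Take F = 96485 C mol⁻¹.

0.510 L

Q = I·t = 15.70 A × 522.00 s = 8195 C.
n(e⁻) = Q/F = 8195 / 96485 = 0.08494 mol.
4 electrons are transferred per O₂ molecule, so n(O₂) = 0.08494 / 4 = 0.02123 mol.
V = n × V_m = 0.02123 × 24.0 = 0.510 L.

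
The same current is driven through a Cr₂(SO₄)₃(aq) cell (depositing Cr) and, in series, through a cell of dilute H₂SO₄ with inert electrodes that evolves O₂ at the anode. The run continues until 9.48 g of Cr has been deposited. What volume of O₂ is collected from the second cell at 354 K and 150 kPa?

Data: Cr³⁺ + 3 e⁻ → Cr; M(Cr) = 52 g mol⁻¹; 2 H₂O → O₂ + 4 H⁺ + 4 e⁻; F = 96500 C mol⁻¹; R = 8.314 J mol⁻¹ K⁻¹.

n(Cr) = 9.48 / 52 = 0.1823 mol, so n(e⁻) = 3 × 0.1823 = 0.5469 mol.
The cells are in series, so the same 0.5469 mol of electrons passes through the second cell.
2 H₂O → O₂ + 4 H⁺ + 4 e⁻ — 4 mol e⁻ per mol O₂, so n(O₂) = 0.5469/4 = 0.1367 mol.
V = nRT/P = (0.1367 × 8.314 × 354) / (150 × 10³) = 0.00268 m³ = 2.68 L.

2.68 L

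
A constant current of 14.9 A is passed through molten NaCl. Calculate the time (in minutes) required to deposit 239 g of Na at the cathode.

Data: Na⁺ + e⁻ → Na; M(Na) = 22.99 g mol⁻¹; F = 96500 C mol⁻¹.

n(Na) = m/M = 239 / 22.99 = 10.40 mol.
Each Na atom requires 1 electron, so n(e⁻) = 1 × 10.40 = 10.40 mol.
Q = n(e⁻)·F = 10.40 × 96500 = 1003000 C.
t = Q/I = 1003000 / 14.90 A = 67330 s = 1120 min.

1120 min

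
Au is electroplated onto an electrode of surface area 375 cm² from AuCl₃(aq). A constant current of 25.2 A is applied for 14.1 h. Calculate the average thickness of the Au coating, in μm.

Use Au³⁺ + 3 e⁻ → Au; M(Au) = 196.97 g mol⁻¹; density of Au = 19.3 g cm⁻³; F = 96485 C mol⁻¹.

1200 μm

Q = I·t = 25.20 × 50760 = 1279000 C; n(e⁻) = 13.26 mol.
n(Au) = n(e⁻)/3 = 4.419 mol, so m = 4.419 × 196.97 = 870.4 g.
Volume = m/ρ = 870.4 / 19.3 = 45.10 cm³.
Thickness = V/A = 45.10 / 375 = 0.120 cm = 1200 μm.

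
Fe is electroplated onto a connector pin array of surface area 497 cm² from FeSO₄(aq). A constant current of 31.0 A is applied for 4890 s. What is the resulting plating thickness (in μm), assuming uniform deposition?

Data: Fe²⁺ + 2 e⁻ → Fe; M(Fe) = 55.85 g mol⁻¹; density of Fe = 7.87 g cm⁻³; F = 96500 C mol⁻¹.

Q = I·t = 31.00 × 4890.0 = 151600 C; n(e⁻) = 1.571 mol.
n(Fe) = n(e⁻)/2 = 0.7854 mol, so m = 0.7854 × 55.85 = 43.87 g.
Volume = m/ρ = 43.87 / 7.87 = 5.574 cm³.
Thickness = V/A = 5.574 / 497 = 0.0112 cm = 112 μm.

112 μm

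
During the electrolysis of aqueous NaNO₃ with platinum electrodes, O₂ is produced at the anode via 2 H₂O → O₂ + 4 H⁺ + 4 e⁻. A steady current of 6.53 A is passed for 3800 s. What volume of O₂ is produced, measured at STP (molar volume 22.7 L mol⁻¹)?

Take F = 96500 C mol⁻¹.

Q = I·t = 6.530 A × 3800.0 s = 24810 C.
n(e⁻) = Q/F = 24810 / 96500 = 0.2571 mol.
4 electrons are transferred per O₂ molecule, so n(O₂) = 0.2571 / 4 = 0.06428 mol.
V = n × V_m = 0.06428 × 22.7 = 1.46 L.

1.46 L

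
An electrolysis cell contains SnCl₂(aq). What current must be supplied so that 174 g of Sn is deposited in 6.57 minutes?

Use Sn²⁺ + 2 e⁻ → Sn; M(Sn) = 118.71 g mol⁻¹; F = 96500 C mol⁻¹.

n(Sn) = 174 / 118.71 = 1.466 mol.
n(e⁻) = 2 × 1.466 = 2.932 mol.
Q = n(e⁻)·F = 2.932 × 96500 = 282900 C.
I = Q/t = 282900 / 394.20 s = 718 A.

718 A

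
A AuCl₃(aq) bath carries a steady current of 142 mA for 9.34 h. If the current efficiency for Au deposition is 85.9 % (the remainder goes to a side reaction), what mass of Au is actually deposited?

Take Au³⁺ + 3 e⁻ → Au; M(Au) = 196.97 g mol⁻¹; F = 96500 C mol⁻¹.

Q = I·t = 0.1420 × 33624 = 4775 C.
n(e⁻) = 4775/96500 = 0.04948 mol; theoretically n(Au) = 0.04948/3 = 0.01649 mol, m_theo = 3.249 g.
At 85.9 % efficiency, m_actual = 0.859 × 3.249 = 2.79 g.

2.79 g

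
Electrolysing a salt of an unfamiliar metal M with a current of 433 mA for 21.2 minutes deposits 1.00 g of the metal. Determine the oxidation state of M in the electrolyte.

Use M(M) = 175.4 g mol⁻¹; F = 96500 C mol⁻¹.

+1

Q = I·t = 0.4330 A × 1272.0 s = 550.8 C, so n(e⁻) = 550.8/96500 = 0.005708 mol.
n(M) deposited = 1.00 / 175.4 = 0.005701 mol.
Electrons per atom = n(e⁻)/n(M) = 0.005708 / 0.005701 = 1.00 ≈ 1, so the ion is M⁺.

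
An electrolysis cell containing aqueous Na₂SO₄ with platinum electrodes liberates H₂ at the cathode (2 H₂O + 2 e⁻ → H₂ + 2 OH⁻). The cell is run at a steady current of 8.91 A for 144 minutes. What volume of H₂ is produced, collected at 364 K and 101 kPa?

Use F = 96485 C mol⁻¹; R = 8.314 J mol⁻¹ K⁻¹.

12.0 L

Q = I·t = 8.910 A × 8640.0 s = 76980 C.
n(e⁻) = Q/F = 76980 / 96485 = 0.7979 mol.
2 electrons are transferred per H₂ molecule, so n(H₂) = 0.7979 / 2 = 0.3989 mol.
V = nRT/P = (0.3989 × 8.314 × 364) / (101 × 10³ Pa) = 0.0120 m³ = 12.0 L.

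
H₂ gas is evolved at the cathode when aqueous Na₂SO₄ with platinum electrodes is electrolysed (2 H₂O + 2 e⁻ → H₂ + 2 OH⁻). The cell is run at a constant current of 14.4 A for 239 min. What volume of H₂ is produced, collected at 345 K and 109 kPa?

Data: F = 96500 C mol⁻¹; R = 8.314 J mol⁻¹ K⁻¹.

Q = I·t = 14.40 A × 14340 s = 206500 C.
n(e⁻) = Q/F = 206500 / 96500 = 2.140 mol.
2 electrons are transferred per H₂ molecule, so n(H₂) = 2.140 / 2 = 1.070 mol.
V = nRT/P = (1.070 × 8.314 × 345) / (109 × 10³ Pa) = 0.0282 m³ = 28.2 L.

28.2 L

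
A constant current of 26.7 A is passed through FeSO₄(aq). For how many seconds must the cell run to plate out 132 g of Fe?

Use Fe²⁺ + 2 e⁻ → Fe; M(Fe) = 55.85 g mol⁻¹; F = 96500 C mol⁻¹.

n(Fe) = m/M = 132 / 55.85 = 2.363 mol.
Each Fe atom requires 2 electrons, so n(e⁻) = 2 × 2.363 = 4.727 mol.
Q = n(e⁻)·F = 4.727 × 96500 = 456200 C.
t = Q/I = 456200 / 26.70 A = 17080 s.

17100 s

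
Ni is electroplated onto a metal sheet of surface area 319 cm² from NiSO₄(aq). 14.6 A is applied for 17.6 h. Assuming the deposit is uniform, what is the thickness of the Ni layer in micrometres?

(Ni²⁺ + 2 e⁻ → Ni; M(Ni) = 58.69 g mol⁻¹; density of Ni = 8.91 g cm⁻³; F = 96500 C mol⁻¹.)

990 μm

Q = I·t = 14.60 × 63360 = 925100 C; n(e⁻) = 9.586 mol.
n(Ni) = n(e⁻)/2 = 4.793 mol, so m = 4.793 × 58.69 = 281.3 g.
Volume = m/ρ = 281.3 / 8.91 = 31.57 cm³.
Thickness = V/A = 31.57 / 319 = 0.0990 cm = 990 μm.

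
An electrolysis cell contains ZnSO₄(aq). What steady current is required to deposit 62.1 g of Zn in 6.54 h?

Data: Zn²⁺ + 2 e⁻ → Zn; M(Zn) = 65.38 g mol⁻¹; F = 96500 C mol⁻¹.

n(Zn) = 62.1 / 65.38 = 0.9498 mol.
n(e⁻) = 2 × 0.9498 = 1.900 mol.
Q = n(e⁻)·F = 1.900 × 96500 = 183300 C.
I = Q/t = 183300 / 23544 s = 7.79 A.

7.79 A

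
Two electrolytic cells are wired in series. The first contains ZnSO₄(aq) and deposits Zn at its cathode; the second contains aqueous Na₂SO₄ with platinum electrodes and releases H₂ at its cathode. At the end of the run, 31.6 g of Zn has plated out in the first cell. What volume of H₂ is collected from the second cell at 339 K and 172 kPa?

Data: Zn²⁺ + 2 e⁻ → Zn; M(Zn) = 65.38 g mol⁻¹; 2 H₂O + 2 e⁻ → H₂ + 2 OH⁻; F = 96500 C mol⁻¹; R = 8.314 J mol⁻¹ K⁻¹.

7.92 L

n(Zn) = 31.6 / 65.38 = 0.4833 mol, so n(e⁻) = 2 × 0.4833 = 0.9667 mol.
The cells are in series, so the same 0.9667 mol of electrons passes through the second cell.
2 H₂O + 2 e⁻ → H₂ + 2 OH⁻ — 2 mol e⁻ per mol H₂, so n(H₂) = 0.9667/2 = 0.4833 mol.
V = nRT/P = (0.4833 × 8.314 × 339) / (172 × 10³) = 0.00792 m³ = 7.92 L.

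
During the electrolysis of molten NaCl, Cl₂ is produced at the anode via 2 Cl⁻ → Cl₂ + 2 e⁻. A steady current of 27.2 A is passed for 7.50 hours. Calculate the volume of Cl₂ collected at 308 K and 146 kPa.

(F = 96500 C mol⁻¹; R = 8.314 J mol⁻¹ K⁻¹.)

Q = I·t = 27.20 A × 27000 s = 734400 C.
n(e⁻) = Q/F = 734400 / 96500 = 7.610 mol.
2 electrons are transferred per Cl₂ molecule, so n(Cl₂) = 7.610 / 2 = 3.805 mol.
V = nRT/P = (3.805 × 8.314 × 308) / (146 × 10³ Pa) = 0.0667 m³ = 66.7 L.

66.7 L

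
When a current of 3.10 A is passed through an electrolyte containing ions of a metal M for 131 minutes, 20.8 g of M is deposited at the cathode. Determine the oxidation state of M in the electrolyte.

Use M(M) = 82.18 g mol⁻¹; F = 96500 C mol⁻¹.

+1

Q = I·t = 3.100 A × 7860.0 s = 24370 C, so n(e⁻) = 24370/96500 = 0.2525 mol.
n(M) deposited = 20.8 / 82.18 = 0.2531 mol.
Electrons per atom = n(e⁻)/n(M) = 0.2525 / 0.2531 = 0.998 ≈ 1, so the ion is M⁺.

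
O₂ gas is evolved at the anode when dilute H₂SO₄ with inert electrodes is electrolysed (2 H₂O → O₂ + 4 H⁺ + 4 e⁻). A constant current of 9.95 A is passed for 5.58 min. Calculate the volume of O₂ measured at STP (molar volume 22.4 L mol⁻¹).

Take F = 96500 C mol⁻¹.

0.193 L

Q = I·t = 9.950 A × 334.80 s = 3331 C.
n(e⁻) = Q/F = 3331 / 96500 = 0.03452 mol.
4 electrons are transferred per O₂ molecule, so n(O₂) = 0.03452 / 4 = 0.008630 mol.
V = n × V_m = 0.008630 × 22.4 = 0.193 L.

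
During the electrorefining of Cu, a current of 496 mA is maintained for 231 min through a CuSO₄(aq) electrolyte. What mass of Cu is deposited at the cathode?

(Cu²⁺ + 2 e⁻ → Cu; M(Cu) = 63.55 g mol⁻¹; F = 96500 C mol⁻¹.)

2.26 g

Q = I·t = 0.4960 A × 13860 s = 6875 C.
n(e⁻) = Q/F = 6875 / 96500 = 0.07124 mol.
Cu²⁺ + 2 e⁻ → Cu, so n(Cu) = n(e⁻)/2 = 0.03562 mol.
m = n·M = 0.03562 × 63.55 = 2.26 g.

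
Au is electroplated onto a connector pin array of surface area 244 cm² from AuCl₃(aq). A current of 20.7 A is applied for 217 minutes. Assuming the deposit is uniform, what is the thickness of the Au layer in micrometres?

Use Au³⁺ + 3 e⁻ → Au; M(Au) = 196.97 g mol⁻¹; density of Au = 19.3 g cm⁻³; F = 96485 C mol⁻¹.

389 μm

Q = I·t = 20.70 × 13020 = 269500 C; n(e⁻) = 2.793 mol.
n(Au) = n(e⁻)/3 = 0.9311 mol, so m = 0.9311 × 196.97 = 183.4 g.
Volume = m/ρ = 183.4 / 19.3 = 9.503 cm³.
Thickness = V/A = 9.503 / 244 = 0.0389 cm = 389 μm.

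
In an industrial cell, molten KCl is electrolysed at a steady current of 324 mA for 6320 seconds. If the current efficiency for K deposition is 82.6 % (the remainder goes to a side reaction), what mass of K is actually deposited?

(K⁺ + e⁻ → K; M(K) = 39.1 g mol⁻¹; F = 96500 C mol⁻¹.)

0.685 g

Q = I·t = 0.3240 × 6320.0 = 2048 C.
n(e⁻) = 2048/96500 = 0.02122 mol; theoretically n(K) = 0.02122/1 = 0.02122 mol, m_theo = 0.8297 g.
At 82.6 % efficiency, m_actual = 0.826 × 0.8297 = 0.685 g.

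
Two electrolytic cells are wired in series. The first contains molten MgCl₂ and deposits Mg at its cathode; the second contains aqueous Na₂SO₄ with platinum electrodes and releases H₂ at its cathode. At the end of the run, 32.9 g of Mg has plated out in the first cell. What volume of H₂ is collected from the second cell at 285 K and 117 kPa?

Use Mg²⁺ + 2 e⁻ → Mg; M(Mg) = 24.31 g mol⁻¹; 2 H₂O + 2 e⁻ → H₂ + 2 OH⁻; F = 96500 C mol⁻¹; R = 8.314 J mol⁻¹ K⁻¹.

27.4 L

n(Mg) = 32.9 / 24.31 = 1.353 mol, so n(e⁻) = 2 × 1.353 = 2.707 mol.
The cells are in series, so the same 2.707 mol of electrons passes through the second cell.
2 H₂O + 2 e⁻ → H₂ + 2 OH⁻ — 2 mol e⁻ per mol H₂, so n(H₂) = 2.707/2 = 1.353 mol.
V = nRT/P = (1.353 × 8.314 × 285) / (117 × 10³) = 0.0274 m³ = 27.4 L.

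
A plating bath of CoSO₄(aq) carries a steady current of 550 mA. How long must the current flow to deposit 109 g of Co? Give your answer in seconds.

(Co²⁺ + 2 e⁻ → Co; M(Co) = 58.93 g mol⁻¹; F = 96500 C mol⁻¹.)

n(Co) = m/M = 109 / 58.93 = 1.850 mol.
Each Co atom requires 2 electrons, so n(e⁻) = 2 × 1.850 = 3.699 mol.
Q = n(e⁻)·F = 3.699 × 96500 = 357000 C.
t = Q/I = 357000 / 0.5500 A = 649100 s.

6.49 × 10⁵ s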